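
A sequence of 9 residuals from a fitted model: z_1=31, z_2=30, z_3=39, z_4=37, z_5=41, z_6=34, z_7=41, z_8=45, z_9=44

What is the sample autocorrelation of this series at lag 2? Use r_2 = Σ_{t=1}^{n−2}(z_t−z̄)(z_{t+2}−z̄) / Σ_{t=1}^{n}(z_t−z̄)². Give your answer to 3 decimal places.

0.030

Mean z̄ = (31 + 30 + 39 + 37 + 41 + 34 + 41 + 45 + 44)/9 = 38.0000
Σ(z_t−z̄)(z_{t+2}−z̄) = (-7.0000) + (8.0000) + (3.0000) + (4.0000) + (9.0000) + (-28.0000) + (18.0000) = 7.0000
Denominator Σ(z_t−z̄)² = 234.0000
r_2 = 7.0000 / 234.0000 = 0.030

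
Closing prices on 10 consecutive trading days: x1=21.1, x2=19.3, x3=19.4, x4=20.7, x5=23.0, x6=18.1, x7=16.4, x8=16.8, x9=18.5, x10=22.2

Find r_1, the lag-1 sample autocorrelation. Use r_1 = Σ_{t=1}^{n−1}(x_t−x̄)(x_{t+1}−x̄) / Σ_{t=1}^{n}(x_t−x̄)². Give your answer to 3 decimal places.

Mean x̄ = (21.1 + 19.3 + 19.4 + 20.7 + 23.0 + 18.1 + 16.4 + 16.8 + 18.5 + 22.2)/10 = 19.5500
Numerator Σ_{t=1}^{9}(x_t−x̄)(x_{t+1}−x̄) = 11.7775
Denominator Σ(x_t−x̄)² = 43.4250
r_1 = 11.7775 / 43.4250 = 0.271

0.271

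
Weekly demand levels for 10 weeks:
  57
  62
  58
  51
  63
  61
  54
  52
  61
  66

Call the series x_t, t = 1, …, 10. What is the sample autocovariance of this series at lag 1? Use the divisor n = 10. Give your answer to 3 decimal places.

Mean x̄ = (57 + 62 + 58 + 51 + 63 + 61 + 54 + 52 + 61 + 66)/10 = 58.5000
Σ_{t=1}^{9}(x_t−x̄)(x_{t+1}−x̄) = -5.2500
γ_1 = -5.2500 / 10 = -0.525

-0.525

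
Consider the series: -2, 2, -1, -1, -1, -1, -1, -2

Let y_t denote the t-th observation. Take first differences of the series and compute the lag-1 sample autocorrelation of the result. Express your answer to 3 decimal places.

First differences Δy: 4, -3, 0, 0, 0, 0, -1
Mean of differences = 0.0000
Numerator Σ(Δy_t−Δȳ)(Δy_{t+1}−Δȳ) = -12.0000
Denominator Σ(Δy_t−Δȳ)² = 26.0000
r_1(Δy) = -12.0000 / 26.0000 = -0.462

-0.462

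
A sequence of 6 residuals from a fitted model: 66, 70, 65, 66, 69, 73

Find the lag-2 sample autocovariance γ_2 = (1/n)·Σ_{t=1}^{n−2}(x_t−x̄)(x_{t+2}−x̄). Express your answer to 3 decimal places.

-1.704

Mean x̄ = (66 + 70 + 65 + 66 + 69 + 73)/6 = 68.1667
Σ_{t=1}^{4}(x_t−x̄)(x_{t+2}−x̄) = -10.2222
γ_2 = -10.2222 / 6 = -1.704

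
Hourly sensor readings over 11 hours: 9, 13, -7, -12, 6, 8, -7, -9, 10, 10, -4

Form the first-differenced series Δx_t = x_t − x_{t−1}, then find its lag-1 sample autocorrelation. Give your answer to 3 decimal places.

First differences Δx: 4, -20, -5, 18, 2, -15, -2, 19, 0, -14
Mean of differences = -1.3000
Numerator Σ(Δx_t−Δx̄)(Δx_{t+1}−Δx̄) = -77.5900
Denominator Σ(Δx_t−Δx̄)² = 1538.1000
r_1(Δx) = -77.5900 / 1538.1000 = -0.050

-0.050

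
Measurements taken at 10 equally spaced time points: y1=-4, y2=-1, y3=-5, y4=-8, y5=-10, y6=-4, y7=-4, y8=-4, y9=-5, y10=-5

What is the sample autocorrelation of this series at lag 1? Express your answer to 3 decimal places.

Mean ȳ = (-4 − 1 − 5 − 8 − 10 − 4 − 4 − 4 − 5 − 5)/10 = -5.0000
Numerator Σ_{t=1}^{9}(y_t−ȳ)(y_{t+1}−ȳ) = 16.0000
Denominator Σ(y_t−ȳ)² = 54.0000
r_1 = 16.0000 / 54.0000 = 0.296

0.296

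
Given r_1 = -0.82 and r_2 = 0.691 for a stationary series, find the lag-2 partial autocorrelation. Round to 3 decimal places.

0.057

φ_{22} = (r_2 − r_1²) / (1 − r_1²)
r_1² = (-0.82)² = 0.6724
Numerator = 0.691 − 0.6724 = 0.0186; denominator = 1 − 0.6724 = 0.3276
φ_{22} = 0.0186 / 0.3276 = 0.057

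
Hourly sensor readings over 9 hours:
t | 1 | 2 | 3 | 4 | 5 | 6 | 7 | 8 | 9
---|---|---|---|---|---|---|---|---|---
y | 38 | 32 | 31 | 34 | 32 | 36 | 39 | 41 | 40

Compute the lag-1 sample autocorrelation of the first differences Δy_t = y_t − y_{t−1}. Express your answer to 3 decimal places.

0.034

First differences Δy: -6, -1, 3, -2, 4, 3, 2, -1
Mean of differences = 0.2500
Numerator Σ(Δy_t−Δȳ)(Δy_{t+1}−Δȳ) = 2.6875
Denominator Σ(Δy_t−Δȳ)² = 79.5000
r_1(Δy) = 2.6875 / 79.5000 = 0.034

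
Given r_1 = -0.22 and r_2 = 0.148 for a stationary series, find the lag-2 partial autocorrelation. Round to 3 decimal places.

0.105

φ_{22} = (r_2 − r_1²) / (1 − r_1²)
r_1² = (-0.22)² = 0.0484
Numerator = 0.148 − 0.0484 = 0.0996; denominator = 1 − 0.0484 = 0.9516
φ_{22} = 0.0996 / 0.9516 = 0.105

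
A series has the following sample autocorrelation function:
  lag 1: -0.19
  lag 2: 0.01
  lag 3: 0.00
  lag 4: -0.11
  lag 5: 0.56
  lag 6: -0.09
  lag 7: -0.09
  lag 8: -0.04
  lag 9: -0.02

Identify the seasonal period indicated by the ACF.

5

The largest autocorrelation is r_5 = 0.56; the remaining lags stay at or below 0.01.
The dominant spike at lag 5 indicates a seasonal period of 5.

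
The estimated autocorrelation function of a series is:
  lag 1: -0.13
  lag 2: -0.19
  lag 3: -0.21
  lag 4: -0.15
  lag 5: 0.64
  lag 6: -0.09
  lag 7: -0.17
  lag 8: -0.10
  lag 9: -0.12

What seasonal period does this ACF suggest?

The largest autocorrelation is r_5 = 0.64; the remaining lags stay at or below -0.09.
The dominant spike at lag 5 indicates a seasonal period of 5.

5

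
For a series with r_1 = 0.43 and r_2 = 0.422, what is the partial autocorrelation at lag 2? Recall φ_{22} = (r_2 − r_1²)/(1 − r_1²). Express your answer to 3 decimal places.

0.291

φ_{22} = (r_2 − r_1²) / (1 − r_1²)
r_1² = (0.43)² = 0.1849
Numerator = 0.422 − 0.1849 = 0.2371; denominator = 1 − 0.1849 = 0.8151
φ_{22} = 0.2371 / 0.8151 = 0.291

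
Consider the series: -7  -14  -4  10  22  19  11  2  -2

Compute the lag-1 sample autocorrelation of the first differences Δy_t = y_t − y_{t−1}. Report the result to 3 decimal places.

First differences Δy: -7, 10, 14, 12, -3, -8, -9, -4
Mean of differences = 0.6250
Numerator Σ(Δy_t−Δȳ)(Δy_{t+1}−Δȳ) = 323.6094
Denominator Σ(Δy_t−Δȳ)² = 655.8750
r_1(Δy) = 323.6094 / 655.8750 = 0.493

0.493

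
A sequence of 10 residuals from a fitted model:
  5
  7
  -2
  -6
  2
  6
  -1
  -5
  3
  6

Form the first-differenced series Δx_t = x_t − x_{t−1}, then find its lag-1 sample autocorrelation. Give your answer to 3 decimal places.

First differences Δx: 2, -9, -4, 8, 4, -7, -4, 8, 3
Mean of differences = 0.1111
Numerator Σ(Δx_t−Δx̄)(Δx_{t+1}−Δx̄) = 10.4321
Denominator Σ(Δx_t−Δx̄)² = 318.8889
r_1(Δx) = 10.4321 / 318.8889 = 0.033

0.033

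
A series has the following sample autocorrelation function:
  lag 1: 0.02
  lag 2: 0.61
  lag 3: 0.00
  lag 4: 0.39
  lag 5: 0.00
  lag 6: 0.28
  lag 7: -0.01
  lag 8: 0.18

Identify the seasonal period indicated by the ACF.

2

The largest autocorrelation is r_2 = 0.61, with weaker echoes at lags 4 (0.39), 6 (0.28) and 8 (0.18); the remaining lags stay at or below 0.02.
The dominant spike at lag 2 indicates a seasonal period of 2.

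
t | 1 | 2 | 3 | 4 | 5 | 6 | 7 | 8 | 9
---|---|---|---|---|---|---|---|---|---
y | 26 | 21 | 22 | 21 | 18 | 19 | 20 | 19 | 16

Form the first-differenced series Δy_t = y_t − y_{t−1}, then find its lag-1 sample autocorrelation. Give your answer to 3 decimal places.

-0.199

First differences Δy: -5, 1, -1, -3, 1, 1, -1, -3
Mean of differences = -1.2500
Numerator Σ(Δy_t−Δȳ)(Δy_{t+1}−Δȳ) = -7.0625
Denominator Σ(Δy_t−Δȳ)² = 35.5000
r_1(Δy) = -7.0625 / 35.5000 = -0.199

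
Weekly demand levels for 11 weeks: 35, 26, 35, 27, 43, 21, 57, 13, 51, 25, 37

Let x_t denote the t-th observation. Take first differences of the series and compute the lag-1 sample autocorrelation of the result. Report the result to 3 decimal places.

-0.926

First differences Δx: -9, 9, -8, 16, -22, 36, -44, 38, -26, 12
Mean of differences = 0.2000
Numerator Σ(Δx_t−Δx̄)(Δx_{t+1}−Δx̄) = -5980.8400
Denominator Σ(Δx_t−Δx̄)² = 6461.6000
r_1(Δx) = -5980.8400 / 6461.6000 = -0.926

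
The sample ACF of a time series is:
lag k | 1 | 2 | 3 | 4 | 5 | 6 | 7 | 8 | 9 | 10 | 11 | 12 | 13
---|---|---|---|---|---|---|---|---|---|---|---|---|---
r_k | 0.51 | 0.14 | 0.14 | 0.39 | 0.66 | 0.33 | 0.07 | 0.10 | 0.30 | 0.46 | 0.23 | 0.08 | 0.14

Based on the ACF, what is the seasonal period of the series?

The largest autocorrelation is r_5 = 0.66; the remaining lags stay at or below 0.51. The elevated value at lag 1 (0.51), dropping to 0.14 at lag 2, reflects decaying short-term dependence rather than seasonality.
The dominant spike at lag 5 indicates a seasonal period of 5.

5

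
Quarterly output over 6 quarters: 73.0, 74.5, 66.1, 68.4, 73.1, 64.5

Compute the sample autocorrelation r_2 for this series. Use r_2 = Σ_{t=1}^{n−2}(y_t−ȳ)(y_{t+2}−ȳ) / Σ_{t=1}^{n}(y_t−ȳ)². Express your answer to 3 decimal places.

-0.260

Mean ȳ = (73.0 + 74.5 + 66.1 + 68.4 + 73.1 + 64.5)/6 = 69.9333
Deviations from mean: 3.0667, 4.5667, -3.8333, -1.5333, 3.1667, -5.4333
Σ(y_t−ȳ)(y_{t+2}−ȳ) = (-11.7556) + (-7.0022) + (-12.1389) + (8.3311) = -22.5656
Denominator Σ(y_t−ȳ)² = 86.8533
r_2 = -22.5656 / 86.8533 = -0.260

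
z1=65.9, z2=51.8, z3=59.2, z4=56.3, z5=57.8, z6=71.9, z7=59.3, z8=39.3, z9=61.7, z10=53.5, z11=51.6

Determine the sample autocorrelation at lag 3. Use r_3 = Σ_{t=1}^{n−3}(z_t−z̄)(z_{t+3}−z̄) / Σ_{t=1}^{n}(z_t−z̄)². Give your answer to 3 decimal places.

0.229

Mean z̄ = (65.9 + 51.8 + 59.2 + 56.3 + 57.8 + 71.9 + 59.3 + 39.3 + 61.7 + 53.5 + 51.6)/11 = 57.1182
Numerator Σ_{t=1}^{8}(z_t−z̄)(z_{t+3}−z̄) = 164.1854
Denominator Σ(z_t−z̄)² = 716.1564
r_3 = 164.1854 / 716.1564 = 0.229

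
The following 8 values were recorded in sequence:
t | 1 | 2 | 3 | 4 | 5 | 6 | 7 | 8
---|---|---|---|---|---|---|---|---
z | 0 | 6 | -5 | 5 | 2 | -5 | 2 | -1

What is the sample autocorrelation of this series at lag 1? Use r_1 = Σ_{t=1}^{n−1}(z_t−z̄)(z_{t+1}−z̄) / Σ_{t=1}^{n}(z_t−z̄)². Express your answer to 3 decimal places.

Mean z̄ = (0 + 6 − 5 + 5 + 2 − 5 + 2 − 1)/8 = 0.5000
Deviations from mean: -0.5000, 5.5000, -5.5000, 4.5000, 1.5000, -5.5000, 1.5000, -1.5000
Numerator Σ_{t=1}^{7}(z_t−z̄)(z_{t+1}−z̄) = -69.7500
Denominator Σ(z_t−z̄)² = 118.0000
r_1 = -69.7500 / 118.0000 = -0.591

-0.591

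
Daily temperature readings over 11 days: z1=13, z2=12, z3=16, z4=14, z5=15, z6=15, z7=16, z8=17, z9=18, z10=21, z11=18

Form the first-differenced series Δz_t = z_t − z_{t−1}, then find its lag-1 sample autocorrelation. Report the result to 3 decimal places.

First differences Δz: -1, 4, -2, 1, 0, 1, 1, 1, 3, -3
Mean of differences = 0.5000
Numerator Σ(Δz_t−Δz̄)(Δz_{t+1}−Δz̄) = -22.7500
Denominator Σ(Δz_t−Δz̄)² = 40.5000
r_1(Δz) = -22.7500 / 40.5000 = -0.562

-0.562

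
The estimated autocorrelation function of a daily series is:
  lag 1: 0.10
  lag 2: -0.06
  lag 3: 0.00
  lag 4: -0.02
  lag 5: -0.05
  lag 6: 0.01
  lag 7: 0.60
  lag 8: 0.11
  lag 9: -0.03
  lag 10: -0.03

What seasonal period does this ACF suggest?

7

The largest autocorrelation is r_7 = 0.60; the remaining lags stay at or below 0.11.
The dominant spike at lag 7 indicates a seasonal period of 7.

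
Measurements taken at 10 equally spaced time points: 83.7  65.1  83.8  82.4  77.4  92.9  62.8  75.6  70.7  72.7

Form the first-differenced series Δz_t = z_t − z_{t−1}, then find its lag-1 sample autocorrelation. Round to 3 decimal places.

-0.666

First differences Δz: -18.6, 18.7, -1.4, -5.0, 15.5, -30.1, 12.8, -4.9, 2.0
Mean of differences = -1.2222
Numerator Σ(Δz_t−Δz̄)(Δz_{t+1}−Δz̄) = -1363.4994
Denominator Σ(Δz_t−Δz̄)² = 2047.2756
r_1(Δz) = -1363.4994 / 2047.2756 = -0.666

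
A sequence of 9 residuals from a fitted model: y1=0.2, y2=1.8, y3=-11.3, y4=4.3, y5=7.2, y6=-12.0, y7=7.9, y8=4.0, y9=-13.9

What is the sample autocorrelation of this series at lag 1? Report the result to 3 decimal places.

-0.402

Mean ȳ = (0.2 + 1.8 − 11.3 + 4.3 + 7.2 − 12.0 + 7.9 + 4.0 − 13.9)/9 = -1.3111
Numerator Σ_{t=1}^{8}(y_t−ȳ)(y_{t+1}−ȳ) = -242.0379
Denominator Σ(y_t−ȳ)² = 601.4489
r_1 = -242.0379 / 601.4489 = -0.402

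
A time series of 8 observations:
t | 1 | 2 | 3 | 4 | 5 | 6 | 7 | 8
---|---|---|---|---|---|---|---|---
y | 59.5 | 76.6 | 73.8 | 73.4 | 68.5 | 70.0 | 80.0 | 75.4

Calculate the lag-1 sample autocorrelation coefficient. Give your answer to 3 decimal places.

Mean ȳ = (59.5 + 76.6 + 73.8 + 73.4 + 68.5 + 70.0 + 80.0 + 75.4)/8 = 72.1500
Deviations from mean: -12.6500, 4.4500, 1.6500, 1.2500, -3.6500, -2.1500, 7.8500, 3.2500
Numerator Σ_{t=1}^{7}(y_t−ȳ)(y_{t+1}−ȳ) = -34.9675
Denominator Σ(y_t−ȳ)² = 274.2400
r_1 = -34.9675 / 274.2400 = -0.128

-0.128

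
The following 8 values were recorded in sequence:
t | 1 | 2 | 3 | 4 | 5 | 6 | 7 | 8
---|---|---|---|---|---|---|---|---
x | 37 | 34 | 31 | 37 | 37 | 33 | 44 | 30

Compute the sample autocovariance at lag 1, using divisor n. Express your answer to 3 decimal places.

Mean x̄ = (37 + 34 + 31 + 37 + 37 + 33 + 44 + 30)/8 = 35.3750
Σ_{t=1}^{7}(x_t−x̄)(x_{t+1}−x̄) = -71.3906
γ_1 = -71.3906 / 8 = -8.924

-8.924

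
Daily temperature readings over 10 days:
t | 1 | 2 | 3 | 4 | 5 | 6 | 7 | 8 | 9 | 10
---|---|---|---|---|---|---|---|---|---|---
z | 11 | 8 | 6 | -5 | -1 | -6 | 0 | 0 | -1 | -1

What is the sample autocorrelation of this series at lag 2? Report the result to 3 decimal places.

Mean z̄ = (11 + 8 + 6 − 5 − 1 − 6 + 0 + 0 − 1 − 1)/10 = 1.1000
Numerator Σ_{t=1}^{8}(z_t−z̄)(z_{t+2}−z̄) = 54.1800
Denominator Σ(z_t−z̄)² = 272.9000
r_2 = 54.1800 / 272.9000 = 0.199

0.199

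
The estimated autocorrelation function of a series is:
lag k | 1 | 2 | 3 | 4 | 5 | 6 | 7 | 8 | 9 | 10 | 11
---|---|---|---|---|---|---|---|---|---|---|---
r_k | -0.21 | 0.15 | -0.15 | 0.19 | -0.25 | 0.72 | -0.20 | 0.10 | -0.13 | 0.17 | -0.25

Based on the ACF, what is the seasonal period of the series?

6

The largest autocorrelation is r_6 = 0.72; the remaining lags stay at or below 0.19.
The dominant spike at lag 6 indicates a seasonal period of 6.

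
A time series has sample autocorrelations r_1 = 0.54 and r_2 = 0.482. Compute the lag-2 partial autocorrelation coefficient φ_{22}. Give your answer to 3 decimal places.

0.269

φ_{22} = (r_2 − r_1²) / (1 − r_1²)
r_1² = (0.54)² = 0.2916
Numerator = 0.482 − 0.2916 = 0.1904; denominator = 1 − 0.2916 = 0.7084
φ_{22} = 0.1904 / 0.7084 = 0.269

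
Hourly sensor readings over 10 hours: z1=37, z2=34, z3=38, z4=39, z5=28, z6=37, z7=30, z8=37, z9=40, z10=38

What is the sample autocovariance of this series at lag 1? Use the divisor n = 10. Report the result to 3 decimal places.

Mean z̄ = (37 + 34 + 38 + 39 + 28 + 37 + 30 + 37 + 40 + 38)/10 = 35.8000
Σ_{t=1}^{9}(z_t−z̄)(z_{t+1}−z̄) = -33.0400
γ_1 = -33.0400 / 10 = -3.304

-3.304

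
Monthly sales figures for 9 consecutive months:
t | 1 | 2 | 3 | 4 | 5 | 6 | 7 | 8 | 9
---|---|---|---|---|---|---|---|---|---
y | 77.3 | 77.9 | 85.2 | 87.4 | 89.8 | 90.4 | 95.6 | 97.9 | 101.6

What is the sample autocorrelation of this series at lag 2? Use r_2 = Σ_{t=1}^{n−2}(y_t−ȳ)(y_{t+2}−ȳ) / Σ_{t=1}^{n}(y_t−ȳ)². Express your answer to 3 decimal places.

Mean ȳ = (77.3 + 77.9 + 85.2 + 87.4 + 89.8 + 90.4 + 95.6 + 97.9 + 101.6)/9 = 89.2333
Numerator Σ_{t=1}^{7}(y_t−ȳ)(y_{t+2}−ȳ) = 156.9378
Denominator Σ(y_t−ȳ)² = 560.7400
r_2 = 156.9378 / 560.7400 = 0.280

0.280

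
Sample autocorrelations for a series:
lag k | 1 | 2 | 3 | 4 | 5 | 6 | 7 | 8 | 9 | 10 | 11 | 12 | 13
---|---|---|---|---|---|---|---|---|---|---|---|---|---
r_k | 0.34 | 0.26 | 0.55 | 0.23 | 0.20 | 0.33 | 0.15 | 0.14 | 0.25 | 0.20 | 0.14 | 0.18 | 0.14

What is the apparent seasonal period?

The largest autocorrelation is r_3 = 0.55; the remaining lags stay at or below 0.34. The elevated value at lag 1 (0.34), dropping to 0.26 at lag 2, reflects decaying short-term dependence rather than seasonality.
The dominant spike at lag 3 indicates a seasonal period of 3.

3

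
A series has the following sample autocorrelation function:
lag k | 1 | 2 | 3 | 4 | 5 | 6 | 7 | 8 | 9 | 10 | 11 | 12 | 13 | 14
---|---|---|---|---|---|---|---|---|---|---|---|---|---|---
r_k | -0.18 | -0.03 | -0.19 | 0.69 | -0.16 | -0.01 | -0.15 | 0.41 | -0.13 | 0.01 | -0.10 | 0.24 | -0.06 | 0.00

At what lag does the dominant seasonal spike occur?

4

The largest autocorrelation is r_4 = 0.69, with weaker echoes at lags 8 (0.41) and 12 (0.24); the remaining lags stay at or below 0.01.
The dominant spike at lag 4 indicates a seasonal period of 4.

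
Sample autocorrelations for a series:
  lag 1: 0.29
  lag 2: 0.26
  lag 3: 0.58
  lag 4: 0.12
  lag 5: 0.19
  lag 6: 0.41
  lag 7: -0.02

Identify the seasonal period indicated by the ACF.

3

The largest autocorrelation is r_3 = 0.58, with a weaker echo at lag 6 (0.41); the remaining lags stay at or below 0.29. The elevated value at lag 1 (0.29), dropping to 0.26 at lag 2, reflects decaying short-term dependence rather than seasonality.
The dominant spike at lag 3 indicates a seasonal period of 3.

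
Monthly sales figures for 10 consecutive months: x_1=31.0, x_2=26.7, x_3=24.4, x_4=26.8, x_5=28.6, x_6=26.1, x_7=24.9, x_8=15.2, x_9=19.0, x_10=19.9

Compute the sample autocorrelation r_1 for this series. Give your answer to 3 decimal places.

0.488

Mean x̄ = (31.0 + 26.7 + 24.4 + 26.8 + 28.6 + 26.1 + 24.9 + 15.2 + 19.0 + 19.9)/10 = 24.2600
Numerator Σ_{t=1}^{9}(x_t−x̄)(x_{t+1}−x̄) = 102.1204
Denominator Σ(x_t−x̄)² = 209.2440
r_1 = 102.1204 / 209.2440 = 0.488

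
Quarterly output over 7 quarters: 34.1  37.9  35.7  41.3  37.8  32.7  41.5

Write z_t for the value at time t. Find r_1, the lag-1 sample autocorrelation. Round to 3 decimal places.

-0.424

Mean z̄ = (34.1 + 37.9 + 35.7 + 41.3 + 37.8 + 32.7 + 41.5)/7 = 37.2857
Deviations from mean: -3.1857, 0.6143, -1.5857, 4.0143, 0.5143, -4.5857, 4.2143
Numerator Σ_{t=1}^{6}(z_t−z̄)(z_{t+1}−z̄) = -28.9159
Denominator Σ(z_t−z̄)² = 68.2086
r_1 = -28.9159 / 68.2086 = -0.424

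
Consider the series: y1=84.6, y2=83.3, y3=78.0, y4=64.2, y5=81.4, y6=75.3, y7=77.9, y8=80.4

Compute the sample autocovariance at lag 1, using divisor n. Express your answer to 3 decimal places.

Mean ȳ = (84.6 + 83.3 + 78.0 + 64.2 + 81.4 + 75.3 + 77.9 + 80.4)/8 = 78.1375
Deviations: 6.4625, 5.1625, -0.1375, -13.9375, 3.2625, -2.8375, -0.2375, 2.2625
Σ_{t=1}^{7}(y_t−ȳ)(y_{t+1}−ȳ) = -20.0227
γ_1 = -20.0227 / 8 = -2.503

-2.503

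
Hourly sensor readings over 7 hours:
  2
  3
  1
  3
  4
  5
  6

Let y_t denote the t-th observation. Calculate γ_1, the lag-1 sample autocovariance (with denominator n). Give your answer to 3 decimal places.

Mean ȳ = (2 + 3 + 1 + 3 + 4 + 5 + 6)/7 = 3.4286
Σ_{t=1}^{6}(y_t−ȳ)(y_{t+1}−ȳ) = 7.3878
γ_1 = 7.3878 / 7 = 1.055

1.055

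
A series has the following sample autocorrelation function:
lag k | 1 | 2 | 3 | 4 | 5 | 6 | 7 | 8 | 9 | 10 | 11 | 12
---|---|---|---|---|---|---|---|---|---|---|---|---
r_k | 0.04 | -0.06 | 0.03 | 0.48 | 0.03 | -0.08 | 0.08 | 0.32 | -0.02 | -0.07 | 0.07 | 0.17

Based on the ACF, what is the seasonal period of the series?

The largest autocorrelation is r_4 = 0.48, with weaker echoes at lags 8 (0.32) and 12 (0.17); the remaining lags stay at or below 0.08.
The dominant spike at lag 4 indicates a seasonal period of 4.

4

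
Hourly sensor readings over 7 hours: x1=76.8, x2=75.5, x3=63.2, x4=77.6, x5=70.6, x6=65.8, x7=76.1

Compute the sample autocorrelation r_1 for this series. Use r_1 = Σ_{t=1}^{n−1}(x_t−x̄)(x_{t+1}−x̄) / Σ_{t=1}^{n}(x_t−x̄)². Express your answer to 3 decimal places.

-0.429

Mean x̄ = (76.8 + 75.5 + 63.2 + 77.6 + 70.6 + 65.8 + 76.1)/7 = 72.2286
Σ(x_t−x̄)(x_{t+1}−x̄) = (14.9551) + (-29.5363) + (-48.4963) + (-8.7478) + (10.4694) + (-24.8878) = -86.2437
Denominator Σ(x_t−x̄)² = 200.9343
r_1 = -86.2437 / 200.9343 = -0.429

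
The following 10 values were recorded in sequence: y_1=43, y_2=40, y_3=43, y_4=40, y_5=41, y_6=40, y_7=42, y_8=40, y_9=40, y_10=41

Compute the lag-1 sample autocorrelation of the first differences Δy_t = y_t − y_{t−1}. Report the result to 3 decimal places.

First differences Δy: -3, 3, -3, 1, -1, 2, -2, 0, 1
Mean of differences = -0.2222
Numerator Σ(Δy_t−Δȳ)(Δy_{t+1}−Δȳ) = -28.0494
Denominator Σ(Δy_t−Δȳ)² = 37.5556
r_1(Δy) = -28.0494 / 37.5556 = -0.747

-0.747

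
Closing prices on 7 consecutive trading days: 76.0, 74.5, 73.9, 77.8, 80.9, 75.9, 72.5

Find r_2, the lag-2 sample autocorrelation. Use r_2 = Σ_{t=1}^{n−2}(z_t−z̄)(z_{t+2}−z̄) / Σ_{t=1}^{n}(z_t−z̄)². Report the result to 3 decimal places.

-0.650

Mean z̄ = (76.0 + 74.5 + 73.9 + 77.8 + 80.9 + 75.9 + 72.5)/7 = 75.9286
Deviations from mean: 0.0714, -1.4286, -2.0286, 1.8714, 4.9714, -0.0286, -3.4286
Numerator Σ_{t=1}^{5}(z_t−z̄)(z_{t+2}−z̄) = -30.0016
Denominator Σ(z_t−z̄)² = 46.1343
r_2 = -30.0016 / 46.1343 = -0.650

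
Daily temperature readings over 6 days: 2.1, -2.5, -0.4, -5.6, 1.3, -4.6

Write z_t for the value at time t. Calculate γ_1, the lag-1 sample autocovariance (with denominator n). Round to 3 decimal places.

-4.921

Mean z̄ = (2.1 − 2.5 − 0.4 − 5.6 + 1.3 − 4.6)/6 = -1.6167
Deviations: 3.7167, -0.8833, 1.2167, -3.9833, 2.9167, -2.9833
Σ_{t=1}^{5}(z_t−z̄)(z_{t+1}−z̄) = -29.5236
γ_1 = -29.5236 / 6 = -4.921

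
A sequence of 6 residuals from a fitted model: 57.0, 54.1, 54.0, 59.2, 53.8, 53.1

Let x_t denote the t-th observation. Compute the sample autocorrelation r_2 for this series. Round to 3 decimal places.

-0.470

Mean x̄ = (57.0 + 54.1 + 54.0 + 59.2 + 53.8 + 53.1)/6 = 55.2000
Σ(x_t−x̄)(x_{t+2}−x̄) = (-2.1600) + (-4.4000) + (1.6800) + (-8.4000) = -13.2800
Denominator Σ(x_t−x̄)² = 28.2600
r_2 = -13.2800 / 28.2600 = -0.470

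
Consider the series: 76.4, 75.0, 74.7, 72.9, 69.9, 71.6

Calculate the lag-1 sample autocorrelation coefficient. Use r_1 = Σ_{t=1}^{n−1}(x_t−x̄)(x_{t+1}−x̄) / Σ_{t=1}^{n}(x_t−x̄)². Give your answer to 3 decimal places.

Mean x̄ = (76.4 + 75.0 + 74.7 + 72.9 + 69.9 + 71.6)/6 = 73.4167
Deviations from mean: 2.9833, 1.5833, 1.2833, -0.5167, -3.5167, -1.8167
Numerator Σ_{t=1}^{5}(x_t−x̄)(x_{t+1}−x̄) = 14.2981
Denominator Σ(x_t−x̄)² = 28.9883
r_1 = 14.2981 / 28.9883 = 0.493

0.493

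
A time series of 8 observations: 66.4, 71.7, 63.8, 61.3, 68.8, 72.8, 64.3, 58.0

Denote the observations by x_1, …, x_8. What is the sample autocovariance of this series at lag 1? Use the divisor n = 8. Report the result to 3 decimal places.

1.093

Mean x̄ = (66.4 + 71.7 + 63.8 + 61.3 + 68.8 + 72.8 + 64.3 + 58.0)/8 = 65.8875
Σ_{t=1}^{7}(x_t−x̄)(x_{t+1}−x̄) = 8.7411
γ_1 = 8.7411 / 8 = 1.093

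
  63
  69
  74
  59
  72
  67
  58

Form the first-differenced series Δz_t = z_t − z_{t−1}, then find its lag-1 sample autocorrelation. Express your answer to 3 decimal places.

First differences Δz: 6, 5, -15, 13, -5, -9
Mean of differences = -0.8333
Numerator Σ(Δz_t−Δz̄)(Δz_{t+1}−Δz̄) = -262.3611
Denominator Σ(Δz_t−Δz̄)² = 556.8333
r_1(Δz) = -262.3611 / 556.8333 = -0.471

-0.471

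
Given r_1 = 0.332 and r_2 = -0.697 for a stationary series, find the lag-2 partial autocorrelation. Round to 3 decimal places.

-0.907

φ_{22} = (r_2 − r_1²) / (1 − r_1²)
r_1² = (0.332)² = 0.110224
Numerator = -0.697 − 0.1102 = -0.8072; denominator = 1 − 0.1102 = 0.8898
φ_{22} = -0.8072 / 0.8898 = -0.907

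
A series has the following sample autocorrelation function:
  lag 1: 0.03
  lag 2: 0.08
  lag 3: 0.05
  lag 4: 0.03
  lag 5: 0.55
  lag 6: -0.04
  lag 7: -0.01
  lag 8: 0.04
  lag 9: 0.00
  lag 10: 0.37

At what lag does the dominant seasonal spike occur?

The largest autocorrelation is r_5 = 0.55, with a weaker echo at lag 10 (0.37); the remaining lags stay at or below 0.08.
The dominant spike at lag 5 indicates a seasonal period of 5.

5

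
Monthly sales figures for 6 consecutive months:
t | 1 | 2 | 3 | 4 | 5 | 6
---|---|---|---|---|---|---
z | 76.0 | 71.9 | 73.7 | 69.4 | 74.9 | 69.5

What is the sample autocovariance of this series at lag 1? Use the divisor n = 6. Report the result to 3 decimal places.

-3.530

Mean z̄ = (76.0 + 71.9 + 73.7 + 69.4 + 74.9 + 69.5)/6 = 72.5667
Deviations: 3.4333, -0.6667, 1.1333, -3.1667, 2.3333, -3.0667
Σ_{t=1}^{5}(z_t−z̄)(z_{t+1}−z̄) = -21.1778
γ_1 = -21.1778 / 6 = -3.530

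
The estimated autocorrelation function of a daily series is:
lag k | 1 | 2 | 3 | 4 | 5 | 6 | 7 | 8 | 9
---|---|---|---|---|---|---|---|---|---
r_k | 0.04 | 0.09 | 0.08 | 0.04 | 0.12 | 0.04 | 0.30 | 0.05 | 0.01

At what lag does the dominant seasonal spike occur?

The largest autocorrelation is r_7 = 0.30; the remaining lags stay at or below 0.12.
The dominant spike at lag 7 indicates a seasonal period of 7.

7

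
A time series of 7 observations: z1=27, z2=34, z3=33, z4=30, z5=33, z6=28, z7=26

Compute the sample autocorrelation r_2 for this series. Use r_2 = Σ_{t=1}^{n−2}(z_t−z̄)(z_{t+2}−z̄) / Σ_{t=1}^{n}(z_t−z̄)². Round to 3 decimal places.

Mean z̄ = (27 + 34 + 33 + 30 + 33 + 28 + 26)/7 = 30.1429
Σ(z_t−z̄)(z_{t+2}−z̄) = (-8.9796) + (-0.5510) + (8.1633) + (0.3061) + (-11.8367) = -12.8980
Denominator Σ(z_t−z̄)² = 62.8571
r_2 = -12.8980 / 62.8571 = -0.205

-0.205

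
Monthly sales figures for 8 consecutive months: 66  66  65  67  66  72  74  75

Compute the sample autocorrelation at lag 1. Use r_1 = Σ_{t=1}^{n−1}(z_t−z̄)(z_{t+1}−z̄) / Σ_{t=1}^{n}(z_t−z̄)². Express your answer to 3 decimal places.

Mean z̄ = (66 + 66 + 65 + 67 + 66 + 72 + 74 + 75)/8 = 68.8750
Deviations from mean: -2.8750, -2.8750, -3.8750, -1.8750, -2.8750, 3.1250, 5.1250, 6.1250
Σ(z_t−z̄)(z_{t+1}−z̄) = (8.2656) + (11.1406) + (7.2656) + (5.3906) + (-8.9844) + (16.0156) + (31.3906) = 70.4844
Denominator Σ(z_t−z̄)² = 116.8750
r_1 = 70.4844 / 116.8750 = 0.603

0.603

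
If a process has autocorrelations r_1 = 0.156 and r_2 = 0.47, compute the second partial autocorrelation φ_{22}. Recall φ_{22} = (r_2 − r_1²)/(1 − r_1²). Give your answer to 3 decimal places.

0.457

φ_{22} = (r_2 − r_1²) / (1 − r_1²)
r_1² = (0.156)² = 0.024336
Numerator = 0.47 − 0.0243 = 0.4457; denominator = 1 − 0.0243 = 0.9757
φ_{22} = 0.4457 / 0.9757 = 0.457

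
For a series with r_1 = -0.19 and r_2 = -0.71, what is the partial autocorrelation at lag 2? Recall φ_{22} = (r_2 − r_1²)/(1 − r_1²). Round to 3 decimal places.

-0.774

φ_{22} = (r_2 − r_1²) / (1 − r_1²)
r_1² = (-0.19)² = 0.0361
Numerator = -0.71 − 0.0361 = -0.7461; denominator = 1 − 0.0361 = 0.9639
φ_{22} = -0.7461 / 0.9639 = -0.774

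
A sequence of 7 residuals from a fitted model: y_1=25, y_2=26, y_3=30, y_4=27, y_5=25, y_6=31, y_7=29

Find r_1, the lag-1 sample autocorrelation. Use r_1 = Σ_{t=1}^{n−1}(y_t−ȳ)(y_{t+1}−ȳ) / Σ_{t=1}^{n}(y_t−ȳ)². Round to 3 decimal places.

Mean ȳ = (25 + 26 + 30 + 27 + 25 + 31 + 29)/7 = 27.5714
Deviations from mean: -2.5714, -1.5714, 2.4286, -0.5714, -2.5714, 3.4286, 1.4286
Numerator Σ_{t=1}^{6}(y_t−ȳ)(y_{t+1}−ȳ) = -3.6122
Denominator Σ(y_t−ȳ)² = 35.7143
r_1 = -3.6122 / 35.7143 = -0.101

-0.101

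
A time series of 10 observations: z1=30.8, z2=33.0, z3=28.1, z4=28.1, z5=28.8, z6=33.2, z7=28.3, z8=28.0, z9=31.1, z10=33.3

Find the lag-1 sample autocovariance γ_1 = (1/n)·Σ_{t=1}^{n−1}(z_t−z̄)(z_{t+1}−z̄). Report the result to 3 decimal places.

-0.155

Mean z̄ = (30.8 + 33.0 + 28.1 + 28.1 + 28.8 + 33.2 + 28.3 + 28.0 + 31.1 + 33.3)/10 = 30.2700
Σ_{t=1}^{9}(z_t−z̄)(z_{t+1}−z̄) = -1.5549
γ_1 = -1.5549 / 10 = -0.155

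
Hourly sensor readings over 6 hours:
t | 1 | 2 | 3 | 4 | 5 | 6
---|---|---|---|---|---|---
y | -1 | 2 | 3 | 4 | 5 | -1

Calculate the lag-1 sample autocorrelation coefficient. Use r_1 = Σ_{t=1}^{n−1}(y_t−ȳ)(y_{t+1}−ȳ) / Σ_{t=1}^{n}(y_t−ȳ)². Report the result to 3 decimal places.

-0.031

Mean ȳ = (-1 + 2 + 3 + 4 + 5 − 1)/6 = 2.0000
Deviations from mean: -3.0000, 0.0000, 1.0000, 2.0000, 3.0000, -3.0000
Numerator Σ_{t=1}^{5}(y_t−ȳ)(y_{t+1}−ȳ) = -1.0000
Denominator Σ(y_t−ȳ)² = 32.0000
r_1 = -1.0000 / 32.0000 = -0.031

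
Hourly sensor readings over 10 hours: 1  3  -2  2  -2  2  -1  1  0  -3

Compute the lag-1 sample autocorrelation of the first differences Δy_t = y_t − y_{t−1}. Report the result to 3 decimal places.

First differences Δy: 2, -5, 4, -4, 4, -3, 2, -1, -3
Mean of differences = -0.4444
Numerator Σ(Δy_t−Δȳ)(Δy_{t+1}−Δȳ) = -80.5309
Denominator Σ(Δy_t−Δȳ)² = 98.2222
r_1(Δy) = -80.5309 / 98.2222 = -0.820

-0.820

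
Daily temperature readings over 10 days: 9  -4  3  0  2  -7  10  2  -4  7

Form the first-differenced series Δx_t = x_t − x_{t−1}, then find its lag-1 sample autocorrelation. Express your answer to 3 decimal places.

-0.539

First differences Δx: -13, 7, -3, 2, -9, 17, -8, -6, 11
Mean of differences = -0.2222
Numerator Σ(Δx_t−Δx̄)(Δx_{t+1}−Δx̄) = -443.0494
Denominator Σ(Δx_t−Δx̄)² = 821.5556
r_1(Δx) = -443.0494 / 821.5556 = -0.539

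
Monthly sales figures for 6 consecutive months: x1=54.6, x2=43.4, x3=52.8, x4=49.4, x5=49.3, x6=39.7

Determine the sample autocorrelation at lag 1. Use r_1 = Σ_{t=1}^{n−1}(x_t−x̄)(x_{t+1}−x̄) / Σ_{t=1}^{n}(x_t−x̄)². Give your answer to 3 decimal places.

Mean x̄ = (54.6 + 43.4 + 52.8 + 49.4 + 49.3 + 39.7)/6 = 48.2000
Deviations from mean: 6.4000, -4.8000, 4.6000, 1.2000, 1.1000, -8.5000
Σ(x_t−x̄)(x_{t+1}−x̄) = (-30.7200) + (-22.0800) + (5.5200) + (1.3200) + (-9.3500) = -55.3100
Denominator Σ(x_t−x̄)² = 160.0600
r_1 = -55.3100 / 160.0600 = -0.346

-0.346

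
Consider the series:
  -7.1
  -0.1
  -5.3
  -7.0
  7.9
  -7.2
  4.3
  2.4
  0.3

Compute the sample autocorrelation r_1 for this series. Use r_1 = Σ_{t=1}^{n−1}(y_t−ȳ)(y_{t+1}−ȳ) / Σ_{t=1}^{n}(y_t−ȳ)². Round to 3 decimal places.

Mean ȳ = (-7.1 − 0.1 − 5.3 − 7.0 + 7.9 − 7.2 + 4.3 + 2.4 + 0.3)/9 = -1.3111
Numerator Σ_{t=1}^{8}(y_t−ȳ)(y_{t+1}−ȳ) = -102.0346
Denominator Σ(y_t−ȳ)² = 250.6289
r_1 = -102.0346 / 250.6289 = -0.407

-0.407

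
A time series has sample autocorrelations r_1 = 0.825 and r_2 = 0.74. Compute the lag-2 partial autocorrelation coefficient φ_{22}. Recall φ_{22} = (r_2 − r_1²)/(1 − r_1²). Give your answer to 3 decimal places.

φ_{22} = (r_2 − r_1²) / (1 − r_1²)
r_1² = (0.825)² = 0.680625
Numerator = 0.74 − 0.6806 = 0.0594; denominator = 1 − 0.6806 = 0.3194
φ_{22} = 0.0594 / 0.3194 = 0.186

0.186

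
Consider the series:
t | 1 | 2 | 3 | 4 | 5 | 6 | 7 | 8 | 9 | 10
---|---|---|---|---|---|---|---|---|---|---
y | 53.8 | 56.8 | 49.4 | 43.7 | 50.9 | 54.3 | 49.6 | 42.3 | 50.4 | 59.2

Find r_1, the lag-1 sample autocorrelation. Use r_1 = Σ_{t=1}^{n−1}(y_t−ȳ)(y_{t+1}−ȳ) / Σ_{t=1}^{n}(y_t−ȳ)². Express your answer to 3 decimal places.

0.108

Mean ȳ = (53.8 + 56.8 + 49.4 + 43.7 + 50.9 + 54.3 + 49.6 + 42.3 + 50.4 + 59.2)/10 = 51.0400
Numerator Σ_{t=1}^{9}(y_t−ȳ)(y_{t+1}−ȳ) = 27.3224
Denominator Σ(y_t−ȳ)² = 253.4640
r_1 = 27.3224 / 253.4640 = 0.108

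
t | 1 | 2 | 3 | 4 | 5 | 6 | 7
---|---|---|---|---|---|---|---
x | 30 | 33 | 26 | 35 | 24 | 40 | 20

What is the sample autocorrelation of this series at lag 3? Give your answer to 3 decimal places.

Mean x̄ = (30 + 33 + 26 + 35 + 24 + 40 + 20)/7 = 29.7143
Deviations from mean: 0.2857, 3.2857, -3.7143, 5.2857, -5.7143, 10.2857, -9.7143
Σ(x_t−x̄)(x_{t+3}−x̄) = (1.5102) + (-18.7755) + (-38.2041) + (-51.3469) = -106.8163
Denominator Σ(x_t−x̄)² = 285.4286
r_3 = -106.8163 / 285.4286 = -0.374

-0.374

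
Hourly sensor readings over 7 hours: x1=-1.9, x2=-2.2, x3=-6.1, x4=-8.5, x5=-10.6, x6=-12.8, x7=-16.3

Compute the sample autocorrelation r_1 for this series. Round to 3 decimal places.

Mean x̄ = (-1.9 − 2.2 − 6.1 − 8.5 − 10.6 − 12.8 − 16.3)/7 = -8.3429
Deviations from mean: 6.4429, 6.1429, 2.2429, -0.1571, -2.2571, -4.4571, -7.9571
Σ(x_t−x̄)(x_{t+1}−x̄) = (39.5776) + (13.7776) + (-0.3524) + (0.3547) + (10.0604) + (35.4661) = 98.8839
Denominator Σ(x_t−x̄)² = 172.5771
r_1 = 98.8839 / 172.5771 = 0.573

0.573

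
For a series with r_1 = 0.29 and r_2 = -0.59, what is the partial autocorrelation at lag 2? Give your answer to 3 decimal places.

-0.736

φ_{22} = (r_2 − r_1²) / (1 − r_1²)
r_1² = (0.29)² = 0.0841
Numerator = -0.59 − 0.0841 = -0.6741; denominator = 1 − 0.0841 = 0.9159
φ_{22} = -0.6741 / 0.9159 = -0.736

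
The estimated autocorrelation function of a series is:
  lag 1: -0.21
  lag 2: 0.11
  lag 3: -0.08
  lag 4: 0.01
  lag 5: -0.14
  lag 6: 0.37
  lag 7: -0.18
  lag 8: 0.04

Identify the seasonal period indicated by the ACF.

The largest autocorrelation is r_6 = 0.37; the remaining lags stay at or below 0.11.
The dominant spike at lag 6 indicates a seasonal period of 6.

6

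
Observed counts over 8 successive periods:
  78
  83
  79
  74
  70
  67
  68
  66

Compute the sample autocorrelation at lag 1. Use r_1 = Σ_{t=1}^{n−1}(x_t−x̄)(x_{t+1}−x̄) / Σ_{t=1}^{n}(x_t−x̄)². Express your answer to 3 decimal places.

Mean x̄ = (78 + 83 + 79 + 74 + 70 + 67 + 68 + 66)/8 = 73.1250
Deviations from mean: 4.8750, 9.8750, 5.8750, 0.8750, -3.1250, -6.1250, -5.1250, -7.1250
Σ(x_t−x̄)(x_{t+1}−x̄) = (48.1406) + (58.0156) + (5.1406) + (-2.7344) + (19.1406) + (31.3906) + (36.5156) = 195.6094
Denominator Σ(x_t−x̄)² = 280.8750
r_1 = 195.6094 / 280.8750 = 0.696

0.696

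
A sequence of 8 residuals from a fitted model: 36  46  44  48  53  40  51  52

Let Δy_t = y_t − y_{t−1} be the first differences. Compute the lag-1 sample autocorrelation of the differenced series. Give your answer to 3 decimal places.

First differences Δy: 10, -2, 4, 5, -13, 11, 1
Mean of differences = 2.2857
Numerator Σ(Δy_t−Δȳ)(Δy_{t+1}−Δȳ) = -221.6531
Denominator Σ(Δy_t−Δȳ)² = 399.4286
r_1(Δy) = -221.6531 / 399.4286 = -0.555

-0.555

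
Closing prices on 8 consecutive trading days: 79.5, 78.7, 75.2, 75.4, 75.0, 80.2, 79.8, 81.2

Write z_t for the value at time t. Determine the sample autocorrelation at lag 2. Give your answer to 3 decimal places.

Mean z̄ = (79.5 + 78.7 + 75.2 + 75.4 + 75.0 + 80.2 + 79.8 + 81.2)/8 = 78.1250
Deviations from mean: 1.3750, 0.5750, -2.9250, -2.7250, -3.1250, 2.0750, 1.6750, 3.0750
Σ(z_t−z̄)(z_{t+2}−z̄) = (-4.0219) + (-1.5669) + (9.1406) + (-5.6544) + (-5.2344) + (6.3806) = -0.9563
Denominator Σ(z_t−z̄)² = 44.5350
r_2 = -0.9563 / 44.5350 = -0.021

-0.021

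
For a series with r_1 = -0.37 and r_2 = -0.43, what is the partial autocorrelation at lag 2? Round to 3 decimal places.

-0.657

φ_{22} = (r_2 − r_1²) / (1 − r_1²)
r_1² = (-0.37)² = 0.1369
Numerator = -0.43 − 0.1369 = -0.5669; denominator = 1 − 0.1369 = 0.8631
φ_{22} = -0.5669 / 0.8631 = -0.657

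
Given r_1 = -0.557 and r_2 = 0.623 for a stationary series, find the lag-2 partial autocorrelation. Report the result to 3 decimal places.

0.453

φ_{22} = (r_2 − r_1²) / (1 − r_1²)
r_1² = (-0.557)² = 0.310249
Numerator = 0.623 − 0.3102 = 0.3128; denominator = 1 − 0.3102 = 0.6898
φ_{22} = 0.3128 / 0.6898 = 0.453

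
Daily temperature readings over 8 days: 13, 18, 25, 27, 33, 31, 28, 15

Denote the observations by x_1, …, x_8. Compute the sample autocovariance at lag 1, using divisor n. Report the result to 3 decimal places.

18.680

Mean x̄ = (13 + 18 + 25 + 27 + 33 + 31 + 28 + 15)/8 = 23.7500
Deviations: -10.7500, -5.7500, 1.2500, 3.2500, 9.2500, 7.2500, 4.2500, -8.7500
Σ_{t=1}^{7}(x_t−x̄)(x_{t+1}−x̄) = 149.4375
γ_1 = 149.4375 / 8 = 18.680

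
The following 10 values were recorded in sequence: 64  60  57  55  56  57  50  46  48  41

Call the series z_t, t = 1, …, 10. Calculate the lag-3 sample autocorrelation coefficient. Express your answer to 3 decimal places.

0.102

Mean z̄ = (64 + 60 + 57 + 55 + 56 + 57 + 50 + 46 + 48 + 41)/10 = 53.4000
Σ(z_t−z̄)(z_{t+3}−z̄) = (16.9600) + (17.1600) + (12.9600) + (-5.4400) + (-19.2400) + (-19.4400) + (42.1600) = 45.1200
Denominator Σ(z_t−z̄)² = 440.4000
r_3 = 45.1200 / 440.4000 = 0.102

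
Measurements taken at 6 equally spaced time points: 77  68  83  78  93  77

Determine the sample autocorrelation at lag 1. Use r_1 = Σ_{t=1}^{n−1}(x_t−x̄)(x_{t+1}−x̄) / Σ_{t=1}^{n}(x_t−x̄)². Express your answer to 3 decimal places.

-0.205

Mean x̄ = (77 + 68 + 83 + 78 + 93 + 77)/6 = 79.3333
Numerator Σ_{t=1}^{5}(x_t−x̄)(x_{t+1}−x̄) = -70.1111
Denominator Σ(x_t−x̄)² = 341.3333
r_1 = -70.1111 / 341.3333 = -0.205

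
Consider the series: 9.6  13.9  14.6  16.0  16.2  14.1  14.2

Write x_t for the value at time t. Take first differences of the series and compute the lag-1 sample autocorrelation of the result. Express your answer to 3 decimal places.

0.133

First differences Δx: 4.3, 0.7, 1.4, 0.2, -2.1, 0.1
Mean of differences = 0.7667
Numerator Σ(Δx_t−Δx̄)(Δx_{t+1}−Δx̄) = 2.8989
Denominator Σ(Δx_t−Δx̄)² = 21.8733
r_1(Δx) = 2.8989 / 21.8733 = 0.133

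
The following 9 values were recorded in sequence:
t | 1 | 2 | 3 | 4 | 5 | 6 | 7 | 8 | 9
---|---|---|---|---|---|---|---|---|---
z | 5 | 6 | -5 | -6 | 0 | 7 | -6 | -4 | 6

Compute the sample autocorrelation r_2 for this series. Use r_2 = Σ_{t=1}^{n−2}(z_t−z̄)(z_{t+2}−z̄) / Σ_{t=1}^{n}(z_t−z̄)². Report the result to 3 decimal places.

-0.635

Mean z̄ = (5 + 6 − 5 − 6 + 0 + 7 − 6 − 4 + 6)/9 = 0.3333
Σ(z_t−z̄)(z_{t+2}−z̄) = (-24.8889) + (-35.8889) + (1.7778) + (-42.2222) + (2.1111) + (-28.8889) + (-35.8889) = -163.8889
Denominator Σ(z_t−z̄)² = 258.0000
r_2 = -163.8889 / 258.0000 = -0.635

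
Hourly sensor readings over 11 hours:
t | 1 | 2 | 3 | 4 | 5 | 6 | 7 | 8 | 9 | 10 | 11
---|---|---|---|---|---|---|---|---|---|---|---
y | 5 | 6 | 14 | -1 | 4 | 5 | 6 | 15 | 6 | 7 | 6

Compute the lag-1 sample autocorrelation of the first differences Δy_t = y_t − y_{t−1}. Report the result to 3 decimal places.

-0.547

First differences Δy: 1, 8, -15, 5, 1, 1, 9, -9, 1, -1
Mean of differences = 0.1000
Numerator Σ(Δy_t−Δȳ)(Δy_{t+1}−Δȳ) = -263.1100
Denominator Σ(Δy_t−Δȳ)² = 480.9000
r_1(Δy) = -263.1100 / 480.9000 = -0.547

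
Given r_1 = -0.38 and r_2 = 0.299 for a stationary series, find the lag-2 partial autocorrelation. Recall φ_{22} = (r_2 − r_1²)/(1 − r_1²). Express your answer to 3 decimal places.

0.181

φ_{22} = (r_2 − r_1²) / (1 − r_1²)
r_1² = (-0.38)² = 0.1444
Numerator = 0.299 − 0.1444 = 0.1546; denominator = 1 − 0.1444 = 0.8556
φ_{22} = 0.1546 / 0.8556 = 0.181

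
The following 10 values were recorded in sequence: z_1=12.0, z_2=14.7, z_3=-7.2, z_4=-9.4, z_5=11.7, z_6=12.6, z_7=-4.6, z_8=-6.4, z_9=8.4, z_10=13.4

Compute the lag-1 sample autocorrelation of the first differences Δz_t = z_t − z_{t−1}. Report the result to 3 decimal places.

First differences Δz: 2.7, -21.9, -2.2, 21.1, 0.9, -17.2, -1.8, 14.8, 5.0
Mean of differences = 0.1556
Numerator Σ(Δz_t−Δz̄)(Δz_{t+1}−Δz̄) = 25.4158
Denominator Σ(Δz_t−Δz̄)² = 1480.6622
r_1(Δz) = 25.4158 / 1480.6622 = 0.017

0.017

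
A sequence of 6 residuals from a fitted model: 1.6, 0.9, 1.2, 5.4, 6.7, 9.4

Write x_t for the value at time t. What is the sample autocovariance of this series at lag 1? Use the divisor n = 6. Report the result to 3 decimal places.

5.147

Mean x̄ = (1.6 + 0.9 + 1.2 + 5.4 + 6.7 + 9.4)/6 = 4.2000
Deviations: -2.6000, -3.3000, -3.0000, 1.2000, 2.5000, 5.2000
Σ_{t=1}^{5}(x_t−x̄)(x_{t+1}−x̄) = 30.8800
γ_1 = 30.8800 / 6 = 5.147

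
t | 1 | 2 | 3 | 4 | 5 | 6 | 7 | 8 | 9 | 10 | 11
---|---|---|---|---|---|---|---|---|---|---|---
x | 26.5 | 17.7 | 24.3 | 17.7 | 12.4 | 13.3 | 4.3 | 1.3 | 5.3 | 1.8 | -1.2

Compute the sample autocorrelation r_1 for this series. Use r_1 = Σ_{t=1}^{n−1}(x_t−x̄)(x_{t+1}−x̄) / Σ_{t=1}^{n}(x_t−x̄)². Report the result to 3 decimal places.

Mean x̄ = (26.5 + 17.7 + 24.3 + 17.7 + 12.4 + 13.3 + 4.3 + 1.3 + 5.3 + 1.8 − 1.2)/11 = 11.2182
Numerator Σ_{t=1}^{10}(x_t−x̄)(x_{t+1}−x̄) = 564.3688
Denominator Σ(x_t−x̄)² = 918.5964
r_1 = 564.3688 / 918.5964 = 0.614

0.614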